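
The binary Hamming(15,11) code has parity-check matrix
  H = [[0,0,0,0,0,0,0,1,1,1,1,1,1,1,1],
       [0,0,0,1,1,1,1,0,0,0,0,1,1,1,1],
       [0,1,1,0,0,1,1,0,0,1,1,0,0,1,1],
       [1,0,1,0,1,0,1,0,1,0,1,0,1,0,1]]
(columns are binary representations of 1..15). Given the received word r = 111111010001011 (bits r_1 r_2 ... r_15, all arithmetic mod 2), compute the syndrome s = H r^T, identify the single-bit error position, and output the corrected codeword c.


s = (0, 0, 1, 0)^T, error position = 2, corrected codeword c = 101111010001011

Compute s = H r^T mod 2 one row at a time:
  s_1 = 1 + 0 + 0 + 0 + 1 + 0 + 1 + 1 = 4 ≡ 0 (mod 2).
  s_2 = 1 + 1 + 1 + 0 + 1 + 0 + 1 + 1 = 6 ≡ 0 (mod 2).
  s_3 = 1 + 1 + 1 + 0 + 0 + 0 + 1 + 1 = 5 ≡ 1 (mod 2).
  s_4 = 1 + 1 + 1 + 0 + 0 + 0 + 0 + 1 = 4 ≡ 0 (mod 2).
s = (0, 0, 1, 0)^T — this equals column 2 of H (binary 0010), so error is at position 2.
Correct: flip bit 2 of r = 111111010001011 to get c = 101111010001011.


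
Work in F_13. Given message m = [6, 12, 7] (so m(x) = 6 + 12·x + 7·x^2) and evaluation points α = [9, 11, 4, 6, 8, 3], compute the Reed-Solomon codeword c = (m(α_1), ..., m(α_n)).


c = [5, 10, 10, 5, 4, 1]

Message polynomial: m(x) = 6 + 12·x + 7·x^2 (mod 13).
For each evaluation point α_i, compute m(α_i) mod 13:
  α_1 = 9: Horner steps 7 → 10 → 5, so m(9) = 5.
  α_2 = 11: Horner steps 7 → 11 → 10, so m(11) = 10.
  α_3 = 4: Horner steps 7 → 1 → 10, so m(4) = 10.
  α_4 = 6: Horner steps 7 → 2 → 5, so m(6) = 5.
  α_5 = 8: Horner steps 7 → 3 → 4, so m(8) = 4.
  α_6 = 3: Horner steps 7 → 7 → 1, so m(3) = 1.
Codeword c = [5, 10, 10, 5, 4, 1] ∈ F_13^6.


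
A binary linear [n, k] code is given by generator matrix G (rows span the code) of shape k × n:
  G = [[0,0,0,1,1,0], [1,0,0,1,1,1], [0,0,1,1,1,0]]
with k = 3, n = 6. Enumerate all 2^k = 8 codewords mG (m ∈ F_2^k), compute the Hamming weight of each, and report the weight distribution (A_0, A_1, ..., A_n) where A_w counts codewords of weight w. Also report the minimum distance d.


Weight distribution: A_0 = 1, A_1 = 1, A_2 = 2, A_3 = 2, A_4 = 1, A_5 = 1. Minimum distance d = 1.

Enumerate all 2^3 = 8 messages m ∈ F_2^3.
For each, compute codeword c = mG in F_2^6, then tally its weight.
  m = 000 → c = 000000, weight = 0.
  m = 100 → c = 000110, weight = 2.
  m = 010 → c = 100111, weight = 4.
  m = 110 → c = 100001, weight = 2.
  m = 001 → c = 001110, weight = 3.
  m = 101 → c = 001000, weight = 1.
  m = 011 → c = 101001, weight = 3.
  m = 111 → c = 101111, weight = 5.
Tally weights:
  weight 0: 1 codewords.
  weight 1: 1 codewords.
  weight 2: 2 codewords.
  weight 3: 2 codewords.
  weight 4: 1 codewords.
  weight 5: 1 codewords.
Minimum distance d = smallest w > 0 with A_w > 0 = 1.
Sanity: Σ A_w = 8 = 2^3 = 8 ✓.


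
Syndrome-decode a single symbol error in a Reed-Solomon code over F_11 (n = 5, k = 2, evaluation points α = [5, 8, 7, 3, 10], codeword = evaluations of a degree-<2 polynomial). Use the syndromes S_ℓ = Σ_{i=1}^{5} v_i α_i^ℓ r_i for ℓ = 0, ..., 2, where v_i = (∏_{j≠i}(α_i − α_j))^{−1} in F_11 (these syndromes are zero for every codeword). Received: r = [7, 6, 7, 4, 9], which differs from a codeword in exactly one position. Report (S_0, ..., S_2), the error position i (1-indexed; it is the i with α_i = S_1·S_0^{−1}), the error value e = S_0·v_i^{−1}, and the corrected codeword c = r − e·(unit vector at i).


S = (4, 6, 9), error at position 3, error magnitude e = 8, c = [7, 6, 10, 4, 9].

Step 1: column multipliers v_i = (∏_{j≠i}(α_i − α_j))^{−1} mod 11.
  i = 1 (α = 5): (5−8)(5−7)(5−3)(5−10) = (−3)·(−2)·2·(−5) = −60 ≡ 6, so v_1 = 6^{−1} = 2 (mod 11).
  i = 2 (α = 8): (8−5)(8−7)(8−3)(8−10) = 3·1·5·(−2) = −30 ≡ 3, so v_2 = 3^{−1} = 4 (mod 11).
  i = 3 (α = 7): (7−5)(7−8)(7−3)(7−10) = 2·(−1)·4·(−3) = 24 ≡ 2, so v_3 = 2^{−1} = 6 (mod 11).
  i = 4 (α = 3): (3−5)(3−8)(3−7)(3−10) = (−2)·(−5)·(−4)·(−7) = 280 ≡ 5, so v_4 = 5^{−1} = 9 (mod 11).
  i = 5 (α = 10): (10−5)(10−8)(10−7)(10−3) = 5·2·3·7 = 210 ≡ 1, so v_5 = 1^{−1} = 1 (mod 11).
  v = [2, 4, 6, 9, 1].
Step 2: syndromes of r = [7, 6, 7, 4, 9] (all sums mod 11).
  S_0 = Σ v_i r_i = 2·7 + 4·6 + 6·7 + 9·4 + 1·9 = 125 ≡ 4.
  S_1 = Σ v_i α_i r_i = 2·5·7 + 4·8·6 + 6·7·7 + 9·3·4 + 1·10·9 = 754 ≡ 6.
  α_i^2 mod 11 = [3, 9, 5, 9, 1].
  S_2 = Σ v_i α_i^2 r_i = 2·3·7 + 4·9·6 + 6·5·7 + 9·9·4 + 1·1·9 = 801 ≡ 9.
  S = (4, 6, 9) ≠ 0, so r is not a codeword (an error is present).
Step 3: locate the error. For a single error e at position i, S_ℓ = v_i·e·α_i^ℓ, so α_err = S_1/S_0.
  S_0^{−1} = 4^{−1} = 3 (mod 11), so α_err = 6·3 = 18 ≡ 7 = α_3. Error position i = 3.
  Consistency check: S_2/S_1 = 9·2 = 18 ≡ 7 = α_err ✓ (single-error assumption holds).
Step 4: error magnitude e = S_0/v_3 = S_0·∏_{j≠3}(α_3 − α_j) = 4·2 = 8 ≡ 8 (mod 11).
Step 5: correct position 3: c_3 = r_3 − e = 7 − 8 ≡ 10 (mod 11). Hence c = [7, 6, 10, 4, 9].
  Check: interpolating c through the α_i gives m(x) = 5 + 7·x (degree < 2) with m(α_i) = c_i for every i, so c is indeed a codeword.


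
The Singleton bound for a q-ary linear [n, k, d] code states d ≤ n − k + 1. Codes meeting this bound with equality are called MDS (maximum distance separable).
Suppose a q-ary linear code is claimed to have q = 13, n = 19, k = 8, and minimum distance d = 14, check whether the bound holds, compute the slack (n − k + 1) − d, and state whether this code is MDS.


Singleton RHS = n − k + 1 = 12, slack = -2, bound violated (no such code; not MDS).

Singleton bound: d ≤ n − k + 1.
Here n = 19, k = 8, so n − k + 1 = 12.
Given d = 14, check d ≤ 12: NO.
Slack = (n − k + 1) − d = -2.
The slack is negative: d = 14 exceeds n − k + 1 = 12 by 2, so the Singleton bound is violated and no linear [19, 8, 14]_13 code can exist. In particular it is not MDS (MDS requires d = n − k + 1 exactly).
Description: the claimed parameters are [19, 8, 14]_13; such a code would be impossible (violates the Singleton bound).


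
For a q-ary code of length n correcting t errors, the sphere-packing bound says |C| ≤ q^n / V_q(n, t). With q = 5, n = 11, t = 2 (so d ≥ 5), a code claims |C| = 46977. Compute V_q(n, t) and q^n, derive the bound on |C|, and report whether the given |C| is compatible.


V_q(n, t) = 925, q^n = 48828125, Hamming bound = 52787, |C| = 46977 ≤ bound (satisfied).

Step 1: Compute V_q(n, t) = Σ_{j=0}^2 C(n, j) (q−1)^j.
  j = 0: C(11,0)·(4)^0 = 1·1 = 1.
  j = 1: C(11,1)·(4)^1 = 11·4 = 44.
  j = 2: C(11,2)·(4)^2 = 55·16 = 880.
  V_q(n, t) = 1 + 44 + 880 = 925.
Step 2: q^n = 5^11 = 48828125.
Step 3: Hamming bound ⌊q^n / V_q(n,t)⌋ = ⌊48828125/925⌋ = 52787.
Step 4: Compare |C| = 46977 to 52787: satisfied.
The claimed |C| lies below the Hamming bound.


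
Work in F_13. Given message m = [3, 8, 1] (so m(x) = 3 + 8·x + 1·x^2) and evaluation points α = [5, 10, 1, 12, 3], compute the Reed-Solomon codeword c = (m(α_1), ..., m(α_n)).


c = [3, 1, 12, 9, 10]

Message polynomial: m(x) = 3 + 8·x + 1·x^2 (mod 13).
For each evaluation point α_i, compute m(α_i) mod 13:
  α_1 = 5: Horner steps 1 → 0 → 3, so m(5) = 3.
  α_2 = 10: Horner steps 1 → 5 → 1, so m(10) = 1.
  α_3 = 1: Horner steps 1 → 9 → 12, so m(1) = 12.
  α_4 = 12: Horner steps 1 → 7 → 9, so m(12) = 9.
  α_5 = 3: Horner steps 1 → 11 → 10, so m(3) = 10.
Codeword c = [3, 1, 12, 9, 10] ∈ F_13^5.


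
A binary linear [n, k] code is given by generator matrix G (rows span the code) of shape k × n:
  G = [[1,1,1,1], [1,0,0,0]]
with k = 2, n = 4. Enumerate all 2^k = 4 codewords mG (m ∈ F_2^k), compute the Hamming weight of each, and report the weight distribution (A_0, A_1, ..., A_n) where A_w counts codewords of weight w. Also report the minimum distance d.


Weight distribution: A_0 = 1, A_1 = 1, A_3 = 1, A_4 = 1. Minimum distance d = 1.

Enumerate all 2^2 = 4 messages m ∈ F_2^2.
For each, compute codeword c = mG in F_2^4, then tally its weight.
  m = 00 → c = 0000, weight = 0.
  m = 10 → c = 1111, weight = 4.
  m = 01 → c = 1000, weight = 1.
  m = 11 → c = 0111, weight = 3.
Tally weights:
  weight 0: 1 codewords.
  weight 1: 1 codewords.
  weight 3: 1 codewords.
  weight 4: 1 codewords.
Minimum distance d = smallest w > 0 with A_w > 0 = 1.
Sanity: Σ A_w = 4 = 2^2 = 4 ✓.


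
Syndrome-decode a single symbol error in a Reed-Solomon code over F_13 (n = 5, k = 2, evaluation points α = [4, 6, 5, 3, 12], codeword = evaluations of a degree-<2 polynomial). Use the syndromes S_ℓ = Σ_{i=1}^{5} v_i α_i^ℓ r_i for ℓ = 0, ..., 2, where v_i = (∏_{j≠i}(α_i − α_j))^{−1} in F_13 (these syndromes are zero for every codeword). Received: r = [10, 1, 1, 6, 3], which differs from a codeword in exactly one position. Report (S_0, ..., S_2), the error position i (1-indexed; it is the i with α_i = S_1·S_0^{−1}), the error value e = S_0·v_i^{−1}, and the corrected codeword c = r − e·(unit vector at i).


S = (3, 5, 4), error at position 2, error magnitude e = 9, c = [10, 5, 1, 6, 3].

Step 1: column multipliers v_i = (∏_{j≠i}(α_i − α_j))^{−1} mod 13.
  i = 1 (α = 4): (4−6)(4−5)(4−3)(4−12) = (−2)·(−1)·1·(−8) = −16 ≡ 10, so v_1 = 10^{−1} = 4 (mod 13).
  i = 2 (α = 6): (6−4)(6−5)(6−3)(6−12) = 2·1·3·(−6) = −36 ≡ 3, so v_2 = 3^{−1} = 9 (mod 13).
  i = 3 (α = 5): (5−4)(5−6)(5−3)(5−12) = 1·(−1)·2·(−7) = 14 ≡ 1, so v_3 = 1^{−1} = 1 (mod 13).
  i = 4 (α = 3): (3−4)(3−6)(3−5)(3−12) = (−1)·(−3)·(−2)·(−9) = 54 ≡ 2, so v_4 = 2^{−1} = 7 (mod 13).
  i = 5 (α = 12): (12−4)(12−6)(12−5)(12−3) = 8·6·7·9 = 3024 ≡ 8, so v_5 = 8^{−1} = 5 (mod 13).
  v = [4, 9, 1, 7, 5].
Step 2: syndromes of r = [10, 1, 1, 6, 3] (all sums mod 13).
  S_0 = Σ v_i r_i = 4·10 + 9·1 + 1·1 + 7·6 + 5·3 = 107 ≡ 3.
  S_1 = Σ v_i α_i r_i = 4·4·10 + 9·6·1 + 1·5·1 + 7·3·6 + 5·12·3 = 525 ≡ 5.
  α_i^2 mod 13 = [3, 10, 12, 9, 1].
  S_2 = Σ v_i α_i^2 r_i = 4·3·10 + 9·10·1 + 1·12·1 + 7·9·6 + 5·1·3 = 615 ≡ 4.
  S = (3, 5, 4) ≠ 0, so r is not a codeword (an error is present).
Step 3: locate the error. For a single error e at position i, S_ℓ = v_i·e·α_i^ℓ, so α_err = S_1/S_0.
  S_0^{−1} = 3^{−1} = 9 (mod 13), so α_err = 5·9 = 45 ≡ 6 = α_2. Error position i = 2.
  Consistency check: S_2/S_1 = 4·8 = 32 ≡ 6 = α_err ✓ (single-error assumption holds).
Step 4: error magnitude e = S_0/v_2 = S_0·∏_{j≠2}(α_2 − α_j) = 3·3 = 9 ≡ 9 (mod 13).
Step 5: correct position 2: c_2 = r_2 − e = 1 − 9 ≡ 5 (mod 13). Hence c = [10, 5, 1, 6, 3].
  Check: interpolating c through the α_i gives m(x) = 7 + 4·x (degree < 2) with m(α_i) = c_i for every i, so c is indeed a codeword.


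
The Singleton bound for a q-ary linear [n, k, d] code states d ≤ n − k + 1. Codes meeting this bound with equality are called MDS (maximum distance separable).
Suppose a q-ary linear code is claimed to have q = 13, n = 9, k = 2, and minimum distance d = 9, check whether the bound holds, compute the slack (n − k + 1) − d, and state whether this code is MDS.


Singleton RHS = n − k + 1 = 8, slack = -1, bound violated (no such code; not MDS).

Singleton bound: d ≤ n − k + 1.
Here n = 9, k = 2, so n − k + 1 = 8.
Given d = 9, check d ≤ 8: NO.
Slack = (n − k + 1) − d = -1.
The slack is negative: d = 9 exceeds n − k + 1 = 8 by 1, so the Singleton bound is violated and no linear [9, 2, 9]_13 code can exist. In particular it is not MDS (MDS requires d = n − k + 1 exactly).
Description: the claimed parameters are [9, 2, 9]_13; such a code would be impossible (violates the Singleton bound).


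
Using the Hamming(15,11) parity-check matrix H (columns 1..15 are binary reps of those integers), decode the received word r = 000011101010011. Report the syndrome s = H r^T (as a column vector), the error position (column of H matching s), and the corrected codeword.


s = (0, 1, 1, 1)^T, error position = 7, corrected codeword c = 000011001010011

Compute s = H r^T mod 2 one row at a time:
  s_1 = 0 + 1 + 0 + 1 + 0 + 0 + 1 + 1 = 4 ≡ 0 (mod 2).
  s_2 = 0 + 1 + 1 + 1 + 0 + 0 + 1 + 1 = 5 ≡ 1 (mod 2).
  s_3 = 0 + 0 + 1 + 1 + 0 + 1 + 1 + 1 = 5 ≡ 1 (mod 2).
  s_4 = 0 + 0 + 1 + 1 + 1 + 1 + 0 + 1 = 5 ≡ 1 (mod 2).
s = (0, 1, 1, 1)^T — this equals column 7 of H (binary 0111), so error is at position 7.
Correct: flip bit 7 of r = 000011101010011 to get c = 000011001010011.


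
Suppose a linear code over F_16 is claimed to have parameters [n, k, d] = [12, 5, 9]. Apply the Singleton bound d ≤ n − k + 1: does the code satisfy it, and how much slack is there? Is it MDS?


Singleton RHS = n − k + 1 = 8, slack = -1, bound violated (no such code; not MDS).

Singleton bound: d ≤ n − k + 1.
Here n = 12, k = 5, so n − k + 1 = 8.
Given d = 9, check d ≤ 8: NO.
Slack = (n − k + 1) − d = -1.
The slack is negative: d = 9 exceeds n − k + 1 = 8 by 1, so the Singleton bound is violated and no linear [12, 5, 9]_16 code can exist. In particular it is not MDS (MDS requires d = n − k + 1 exactly).
Description: the claimed parameters are [12, 5, 9]_16; such a code would be impossible (violates the Singleton bound).


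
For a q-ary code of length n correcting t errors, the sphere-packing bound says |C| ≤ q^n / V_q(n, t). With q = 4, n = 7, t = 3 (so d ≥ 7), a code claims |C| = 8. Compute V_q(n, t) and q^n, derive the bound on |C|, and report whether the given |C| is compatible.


V_q(n, t) = 1156, q^n = 16384, Hamming bound = 14, |C| = 8 ≤ bound (satisfied).

Step 1: Compute V_q(n, t) = Σ_{j=0}^3 C(n, j) (q−1)^j.
  j = 0: C(7,0)·(3)^0 = 1·1 = 1.
  j = 1: C(7,1)·(3)^1 = 7·3 = 21.
  j = 2: C(7,2)·(3)^2 = 21·9 = 189.
  j = 3: C(7,3)·(3)^3 = 35·27 = 945.
  V_q(n, t) = 1 + 21 + 189 + 945 = 1156.
Step 2: q^n = 4^7 = 16384.
Step 3: Hamming bound ⌊q^n / V_q(n,t)⌋ = ⌊16384/1156⌋ = 14.
Step 4: Compare |C| = 8 to 14: satisfied.
The claimed |C| lies below the Hamming bound.


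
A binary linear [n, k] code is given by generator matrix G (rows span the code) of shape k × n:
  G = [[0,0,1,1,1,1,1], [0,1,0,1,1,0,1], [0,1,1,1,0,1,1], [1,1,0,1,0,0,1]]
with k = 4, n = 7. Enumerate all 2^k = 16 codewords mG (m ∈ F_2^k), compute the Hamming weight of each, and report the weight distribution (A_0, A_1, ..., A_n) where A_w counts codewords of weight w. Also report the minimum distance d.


Weight distribution: A_0 = 1, A_2 = 4, A_3 = 3, A_4 = 3, A_5 = 4, A_7 = 1. Minimum distance d = 2.

Enumerate all 2^4 = 16 messages m ∈ F_2^4.
For each, compute codeword c = mG in F_2^7, then tally its weight.
  m = 0000 → c = 0000000, weight = 0.
  m = 1000 → c = 0011111, weight = 5.
  m = 0100 → c = 0101101, weight = 4.
  m = 1100 → c = 0110010, weight = 3.
  m = 0010 → c = 0111011, weight = 5.
  m = 1010 → c = 0100100, weight = 2.
  m = 0110 → c = 0010110, weight = 3.
  m = 1110 → c = 0001001, weight = 2.
  m = 0001 → c = 1101001, weight = 4.
  m = 1001 → c = 1110110, weight = 5.
  m = 0101 → c = 1000100, weight = 2.
  m = 1101 → c = 1011011, weight = 5.
  m = 0011 → c = 1010010, weight = 3.
  m = 1011 → c = 1001101, weight = 4.
  m = 0111 → c = 1111111, weight = 7.
  m = 1111 → c = 1100000, weight = 2.
Tally weights:
  weight 0: 1 codewords.
  weight 2: 4 codewords.
  weight 3: 3 codewords.
  weight 4: 3 codewords.
  weight 5: 4 codewords.
  weight 7: 1 codewords.
Minimum distance d = smallest w > 0 with A_w > 0 = 2.
Sanity: Σ A_w = 16 = 2^4 = 16 ✓.


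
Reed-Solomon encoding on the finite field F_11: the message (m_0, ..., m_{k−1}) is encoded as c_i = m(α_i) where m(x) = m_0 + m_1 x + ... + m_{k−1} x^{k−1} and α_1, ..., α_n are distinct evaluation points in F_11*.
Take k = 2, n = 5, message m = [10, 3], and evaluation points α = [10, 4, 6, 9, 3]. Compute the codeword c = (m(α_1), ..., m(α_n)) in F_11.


c = [7, 0, 6, 4, 8]

Message polynomial: m(x) = 10 + 3·x (mod 11).
For each evaluation point α_i, compute m(α_i) mod 11:
  α_1 = 10: Horner steps 3 → 7, so m(10) = 7.
  α_2 = 4: Horner steps 3 → 0, so m(4) = 0.
  α_3 = 6: Horner steps 3 → 6, so m(6) = 6.
  α_4 = 9: Horner steps 3 → 4, so m(9) = 4.
  α_5 = 3: Horner steps 3 → 8, so m(3) = 8.
Codeword c = [7, 0, 6, 4, 8] ∈ F_11^5.


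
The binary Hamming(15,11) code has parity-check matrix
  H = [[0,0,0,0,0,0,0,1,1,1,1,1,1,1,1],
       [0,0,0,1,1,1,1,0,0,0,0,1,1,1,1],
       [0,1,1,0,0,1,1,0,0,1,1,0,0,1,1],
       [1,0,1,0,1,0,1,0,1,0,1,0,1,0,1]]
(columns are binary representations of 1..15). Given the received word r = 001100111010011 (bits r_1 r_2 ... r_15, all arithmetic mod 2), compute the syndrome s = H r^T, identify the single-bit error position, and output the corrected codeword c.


s = (1, 0, 1, 1)^T, error position = 11, corrected codeword c = 001100111000011

Compute s = H r^T mod 2 one row at a time:
  s_1 = 1 + 1 + 0 + 1 + 0 + 0 + 1 + 1 = 5 ≡ 1 (mod 2).
  s_2 = 1 + 0 + 0 + 1 + 0 + 0 + 1 + 1 = 4 ≡ 0 (mod 2).
  s_3 = 0 + 1 + 0 + 1 + 0 + 1 + 1 + 1 = 5 ≡ 1 (mod 2).
  s_4 = 0 + 1 + 0 + 1 + 1 + 1 + 0 + 1 = 5 ≡ 1 (mod 2).
s = (1, 0, 1, 1)^T — this equals column 11 of H (binary 1011), so error is at position 11.
Correct: flip bit 11 of r = 001100111010011 to get c = 001100111000011.


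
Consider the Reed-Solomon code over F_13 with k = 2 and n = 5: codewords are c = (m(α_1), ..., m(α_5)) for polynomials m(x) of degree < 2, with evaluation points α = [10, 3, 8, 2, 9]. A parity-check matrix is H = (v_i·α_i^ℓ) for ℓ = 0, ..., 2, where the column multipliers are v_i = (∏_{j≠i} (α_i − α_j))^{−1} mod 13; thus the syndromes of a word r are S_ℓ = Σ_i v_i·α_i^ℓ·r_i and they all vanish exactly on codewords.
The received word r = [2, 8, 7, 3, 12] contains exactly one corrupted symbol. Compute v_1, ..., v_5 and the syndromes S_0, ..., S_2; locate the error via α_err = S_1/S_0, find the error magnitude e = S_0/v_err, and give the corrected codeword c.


S = (3, 4, 1), error at position 1, error magnitude e = 11, c = [4, 8, 7, 3, 12].

Step 1: column multipliers v_i = (∏_{j≠i}(α_i − α_j))^{−1} mod 13.
  i = 1 (α = 10): (10−3)(10−8)(10−2)(10−9) = 7·2·8·1 = 112 ≡ 8, so v_1 = 8^{−1} = 5 (mod 13).
  i = 2 (α = 3): (3−10)(3−8)(3−2)(3−9) = (−7)·(−5)·1·(−6) = −210 ≡ 11, so v_2 = 11^{−1} = 6 (mod 13).
  i = 3 (α = 8): (8−10)(8−3)(8−2)(8−9) = (−2)·5·6·(−1) = 60 ≡ 8, so v_3 = 8^{−1} = 5 (mod 13).
  i = 4 (α = 2): (2−10)(2−3)(2−8)(2−9) = (−8)·(−1)·(−6)·(−7) = 336 ≡ 11, so v_4 = 11^{−1} = 6 (mod 13).
  i = 5 (α = 9): (9−10)(9−3)(9−8)(9−2) = (−1)·6·1·7 = −42 ≡ 10, so v_5 = 10^{−1} = 4 (mod 13).
  v = [5, 6, 5, 6, 4].
Step 2: syndromes of r = [2, 8, 7, 3, 12] (all sums mod 13).
  S_0 = Σ v_i r_i = 5·2 + 6·8 + 5·7 + 6·3 + 4·12 = 159 ≡ 3.
  S_1 = Σ v_i α_i r_i = 5·10·2 + 6·3·8 + 5·8·7 + 6·2·3 + 4·9·12 = 992 ≡ 4.
  α_i^2 mod 13 = [9, 9, 12, 4, 3].
  S_2 = Σ v_i α_i^2 r_i = 5·9·2 + 6·9·8 + 5·12·7 + 6·4·3 + 4·3·12 = 1158 ≡ 1.
  S = (3, 4, 1) ≠ 0, so r is not a codeword (an error is present).
Step 3: locate the error. For a single error e at position i, S_ℓ = v_i·e·α_i^ℓ, so α_err = S_1/S_0.
  S_0^{−1} = 3^{−1} = 9 (mod 13), so α_err = 4·9 = 36 ≡ 10 = α_1. Error position i = 1.
  Consistency check: S_2/S_1 = 1·10 = 10 ≡ 10 = α_err ✓ (single-error assumption holds).
Step 4: error magnitude e = S_0/v_1 = S_0·∏_{j≠1}(α_1 − α_j) = 3·8 = 24 ≡ 11 (mod 13).
Step 5: correct position 1: c_1 = r_1 − e = 2 − 11 ≡ 4 (mod 13). Hence c = [4, 8, 7, 3, 12].
  Check: interpolating c through the α_i gives m(x) = 6 + 5·x (degree < 2) with m(α_i) = c_i for every i, so c is indeed a codeword.


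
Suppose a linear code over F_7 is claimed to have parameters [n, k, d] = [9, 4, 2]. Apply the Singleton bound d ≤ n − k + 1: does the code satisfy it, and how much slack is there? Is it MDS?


Singleton RHS = n − k + 1 = 6, slack = 4, bound satisfied, not MDS.

Singleton bound: d ≤ n − k + 1.
Here n = 9, k = 4, so n − k + 1 = 6.
Given d = 2, check d ≤ 6: YES.
Slack = (n − k + 1) − d = 4.
The code is NOT MDS (slack = 4 > 0).
Description: the claimed parameters are [9, 4, 2]_7; such a code would be non-MDS.


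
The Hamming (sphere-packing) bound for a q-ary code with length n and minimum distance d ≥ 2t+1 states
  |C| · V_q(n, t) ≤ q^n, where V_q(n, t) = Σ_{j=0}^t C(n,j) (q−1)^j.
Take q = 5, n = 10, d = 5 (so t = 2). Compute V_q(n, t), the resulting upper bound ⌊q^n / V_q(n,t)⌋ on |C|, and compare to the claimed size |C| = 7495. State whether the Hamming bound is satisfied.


V_q(n, t) = 761, q^n = 9765625, Hamming bound = 12832, |C| = 7495 ≤ bound (satisfied).

Step 1: Compute V_q(n, t) = Σ_{j=0}^2 C(n, j) (q−1)^j.
  j = 0: C(10,0)·(4)^0 = 1·1 = 1.
  j = 1: C(10,1)·(4)^1 = 10·4 = 40.
  j = 2: C(10,2)·(4)^2 = 45·16 = 720.
  V_q(n, t) = 1 + 40 + 720 = 761.
Step 2: q^n = 5^10 = 9765625.
Step 3: Hamming bound ⌊q^n / V_q(n,t)⌋ = ⌊9765625/761⌋ = 12832.
Step 4: Compare |C| = 7495 to 12832: satisfied.
The claimed |C| lies below the Hamming bound.


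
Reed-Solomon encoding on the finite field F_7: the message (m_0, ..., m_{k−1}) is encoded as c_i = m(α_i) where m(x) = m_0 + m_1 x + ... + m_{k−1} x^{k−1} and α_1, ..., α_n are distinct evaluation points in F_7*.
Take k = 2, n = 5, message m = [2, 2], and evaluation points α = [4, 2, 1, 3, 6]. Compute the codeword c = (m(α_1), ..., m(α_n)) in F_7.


c = [3, 6, 4, 1, 0]

Message polynomial: m(x) = 2 + 2·x (mod 7).
For each evaluation point α_i, compute m(α_i) mod 7:
  α_1 = 4: Horner steps 2 → 3, so m(4) = 3.
  α_2 = 2: Horner steps 2 → 6, so m(2) = 6.
  α_3 = 1: Horner steps 2 → 4, so m(1) = 4.
  α_4 = 3: Horner steps 2 → 1, so m(3) = 1.
  α_5 = 6: Horner steps 2 → 0, so m(6) = 0.
Codeword c = [3, 6, 4, 1, 0] ∈ F_7^5.


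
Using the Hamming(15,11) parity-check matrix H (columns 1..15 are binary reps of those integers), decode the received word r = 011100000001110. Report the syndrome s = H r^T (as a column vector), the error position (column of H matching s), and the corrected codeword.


s = (1, 0, 1, 0)^T, error position = 10, corrected codeword c = 011100000101110

Compute s = H r^T mod 2 one row at a time:
  s_1 = 0 + 0 + 0 + 0 + 1 + 1 + 1 + 0 = 3 ≡ 1 (mod 2).
  s_2 = 1 + 0 + 0 + 0 + 1 + 1 + 1 + 0 = 4 ≡ 0 (mod 2).
  s_3 = 1 + 1 + 0 + 0 + 0 + 0 + 1 + 0 = 3 ≡ 1 (mod 2).
  s_4 = 0 + 1 + 0 + 0 + 0 + 0 + 1 + 0 = 2 ≡ 0 (mod 2).
s = (1, 0, 1, 0)^T — this equals column 10 of H (binary 1010), so error is at position 10.
Correct: flip bit 10 of r = 011100000001110 to get c = 011100000101110.


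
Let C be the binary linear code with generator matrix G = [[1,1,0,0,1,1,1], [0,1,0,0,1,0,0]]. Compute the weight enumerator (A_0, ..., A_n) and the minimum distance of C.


Weight distribution: A_0 = 1, A_2 = 1, A_3 = 1, A_5 = 1. Minimum distance d = 2.

Enumerate all 2^2 = 4 messages m ∈ F_2^2.
For each, compute codeword c = mG in F_2^7, then tally its weight.
  m = 00 → c = 0000000, weight = 0.
  m = 10 → c = 1100111, weight = 5.
  m = 01 → c = 0100100, weight = 2.
  m = 11 → c = 1000011, weight = 3.
Tally weights:
  weight 0: 1 codewords.
  weight 2: 1 codewords.
  weight 3: 1 codewords.
  weight 5: 1 codewords.
Minimum distance d = smallest w > 0 with A_w > 0 = 2.
Sanity: Σ A_w = 4 = 2^2 = 4 ✓.


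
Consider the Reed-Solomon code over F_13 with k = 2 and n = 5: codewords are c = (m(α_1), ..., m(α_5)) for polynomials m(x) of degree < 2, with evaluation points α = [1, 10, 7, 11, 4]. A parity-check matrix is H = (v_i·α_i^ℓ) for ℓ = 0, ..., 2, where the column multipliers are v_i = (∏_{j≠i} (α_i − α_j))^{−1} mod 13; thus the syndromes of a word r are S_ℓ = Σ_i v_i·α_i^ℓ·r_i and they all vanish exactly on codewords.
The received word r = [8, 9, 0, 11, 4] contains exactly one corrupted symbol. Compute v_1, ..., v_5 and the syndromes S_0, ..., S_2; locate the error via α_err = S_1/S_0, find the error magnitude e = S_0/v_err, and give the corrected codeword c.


S = (11, 4, 5), error at position 4, error magnitude e = 12, c = [8, 9, 0, 12, 4].

Step 1: column multipliers v_i = (∏_{j≠i}(α_i − α_j))^{−1} mod 13.
  i = 1 (α = 1): (1−10)(1−7)(1−11)(1−4) = (−9)·(−6)·(−10)·(−3) = 1620 ≡ 8, so v_1 = 8^{−1} = 5 (mod 13).
  i = 2 (α = 10): (10−1)(10−7)(10−11)(10−4) = 9·3·(−1)·6 = −162 ≡ 7, so v_2 = 7^{−1} = 2 (mod 13).
  i = 3 (α = 7): (7−1)(7−10)(7−11)(7−4) = 6·(−3)·(−4)·3 = 216 ≡ 8, so v_3 = 8^{−1} = 5 (mod 13).
  i = 4 (α = 11): (11−1)(11−10)(11−7)(11−4) = 10·1·4·7 = 280 ≡ 7, so v_4 = 7^{−1} = 2 (mod 13).
  i = 5 (α = 4): (4−1)(4−10)(4−7)(4−11) = 3·(−6)·(−3)·(−7) = −378 ≡ 12, so v_5 = 12^{−1} = 12 (mod 13).
  v = [5, 2, 5, 2, 12].
Step 2: syndromes of r = [8, 9, 0, 11, 4] (all sums mod 13).
  S_0 = Σ v_i r_i = 5·8 + 2·9 + 5·0 + 2·11 + 12·4 = 128 ≡ 11.
  S_1 = Σ v_i α_i r_i = 5·1·8 + 2·10·9 + 5·7·0 + 2·11·11 + 12·4·4 = 654 ≡ 4.
  α_i^2 mod 13 = [1, 9, 10, 4, 3].
  S_2 = Σ v_i α_i^2 r_i = 5·1·8 + 2·9·9 + 5·10·0 + 2·4·11 + 12·3·4 = 434 ≡ 5.
  S = (11, 4, 5) ≠ 0, so r is not a codeword (an error is present).
Step 3: locate the error. For a single error e at position i, S_ℓ = v_i·e·α_i^ℓ, so α_err = S_1/S_0.
  S_0^{−1} = 11^{−1} = 6 (mod 13), so α_err = 4·6 = 24 ≡ 11 = α_4. Error position i = 4.
  Consistency check: S_2/S_1 = 5·10 = 50 ≡ 11 = α_err ✓ (single-error assumption holds).
Step 4: error magnitude e = S_0/v_4 = S_0·∏_{j≠4}(α_4 − α_j) = 11·7 = 77 ≡ 12 (mod 13).
Step 5: correct position 4: c_4 = r_4 − e = 11 − 12 ≡ 12 (mod 13). Hence c = [8, 9, 0, 12, 4].
  Check: interpolating c through the α_i gives m(x) = 5 + 3·x (degree < 2) with m(α_i) = c_i for every i, so c is indeed a codeword.


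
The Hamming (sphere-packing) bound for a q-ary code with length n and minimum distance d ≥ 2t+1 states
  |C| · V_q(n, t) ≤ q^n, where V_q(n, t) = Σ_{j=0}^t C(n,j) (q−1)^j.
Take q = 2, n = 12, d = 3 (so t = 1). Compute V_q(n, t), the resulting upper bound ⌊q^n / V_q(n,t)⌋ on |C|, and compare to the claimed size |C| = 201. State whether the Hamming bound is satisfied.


V_q(n, t) = 13, q^n = 4096, Hamming bound = 315, |C| = 201 ≤ bound (satisfied).

Step 1: Compute V_q(n, t) = Σ_{j=0}^1 C(n, j) (q−1)^j.
  j = 0: C(12,0)·(1)^0 = 1·1 = 1.
  j = 1: C(12,1)·(1)^1 = 12·1 = 12.
  V_q(n, t) = 1 + 12 = 13.
Step 2: q^n = 2^12 = 4096.
Step 3: Hamming bound ⌊q^n / V_q(n,t)⌋ = ⌊4096/13⌋ = 315.
Step 4: Compare |C| = 201 to 315: satisfied.
The claimed |C| lies below the Hamming bound.


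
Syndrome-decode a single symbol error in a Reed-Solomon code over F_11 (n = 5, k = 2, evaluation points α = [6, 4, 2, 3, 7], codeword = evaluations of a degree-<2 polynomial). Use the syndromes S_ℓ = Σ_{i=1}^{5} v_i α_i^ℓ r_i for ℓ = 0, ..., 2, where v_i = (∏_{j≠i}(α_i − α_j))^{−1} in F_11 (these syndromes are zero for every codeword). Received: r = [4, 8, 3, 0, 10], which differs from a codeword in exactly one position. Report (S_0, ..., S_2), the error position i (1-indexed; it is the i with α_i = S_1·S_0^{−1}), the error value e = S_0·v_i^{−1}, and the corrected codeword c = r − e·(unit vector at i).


S = (10, 5, 8), error at position 1, error magnitude e = 2, c = [2, 8, 3, 0, 10].

Step 1: column multipliers v_i = (∏_{j≠i}(α_i − α_j))^{−1} mod 11.
  i = 1 (α = 6): (6−4)(6−2)(6−3)(6−7) = 2·4·3·(−1) = −24 ≡ 9, so v_1 = 9^{−1} = 5 (mod 11).
  i = 2 (α = 4): (4−6)(4−2)(4−3)(4−7) = (−2)·2·1·(−3) = 12 ≡ 1, so v_2 = 1^{−1} = 1 (mod 11).
  i = 3 (α = 2): (2−6)(2−4)(2−3)(2−7) = (−4)·(−2)·(−1)·(−5) = 40 ≡ 7, so v_3 = 7^{−1} = 8 (mod 11).
  i = 4 (α = 3): (3−6)(3−4)(3−2)(3−7) = (−3)·(−1)·1·(−4) = −12 ≡ 10, so v_4 = 10^{−1} = 10 (mod 11).
  i = 5 (α = 7): (7−6)(7−4)(7−2)(7−3) = 1·3·5·4 = 60 ≡ 5, so v_5 = 5^{−1} = 9 (mod 11).
  v = [5, 1, 8, 10, 9].
Step 2: syndromes of r = [4, 8, 3, 0, 10] (all sums mod 11).
  S_0 = Σ v_i r_i = 5·4 + 1·8 + 8·3 + 10·0 + 9·10 = 142 ≡ 10.
  S_1 = Σ v_i α_i r_i = 5·6·4 + 1·4·8 + 8·2·3 + 10·3·0 + 9·7·10 = 830 ≡ 5.
  α_i^2 mod 11 = [3, 5, 4, 9, 5].
  S_2 = Σ v_i α_i^2 r_i = 5·3·4 + 1·5·8 + 8·4·3 + 10·9·0 + 9·5·10 = 646 ≡ 8.
  S = (10, 5, 8) ≠ 0, so r is not a codeword (an error is present).
Step 3: locate the error. For a single error e at position i, S_ℓ = v_i·e·α_i^ℓ, so α_err = S_1/S_0.
  S_0^{−1} = 10^{−1} = 10 (mod 11), so α_err = 5·10 = 50 ≡ 6 = α_1. Error position i = 1.
  Consistency check: S_2/S_1 = 8·9 = 72 ≡ 6 = α_err ✓ (single-error assumption holds).
Step 4: error magnitude e = S_0/v_1 = S_0·∏_{j≠1}(α_1 − α_j) = 10·9 = 90 ≡ 2 (mod 11).
Step 5: correct position 1: c_1 = r_1 − e = 4 − 2 ≡ 2 (mod 11). Hence c = [2, 8, 3, 0, 10].
  Check: interpolating c through the α_i gives m(x) = 9 + 8·x (degree < 2) with m(α_i) = c_i for every i, so c is indeed a codeword.


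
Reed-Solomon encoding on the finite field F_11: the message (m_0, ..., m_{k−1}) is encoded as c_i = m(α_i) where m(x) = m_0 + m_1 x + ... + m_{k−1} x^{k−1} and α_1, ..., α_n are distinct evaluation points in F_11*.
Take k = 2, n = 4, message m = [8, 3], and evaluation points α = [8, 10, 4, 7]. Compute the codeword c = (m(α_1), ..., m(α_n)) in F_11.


c = [10, 5, 9, 7]

Message polynomial: m(x) = 8 + 3·x (mod 11).
For each evaluation point α_i, compute m(α_i) mod 11:
  α_1 = 8: Horner steps 3 → 10, so m(8) = 10.
  α_2 = 10: Horner steps 3 → 5, so m(10) = 5.
  α_3 = 4: Horner steps 3 → 9, so m(4) = 9.
  α_4 = 7: Horner steps 3 → 7, so m(7) = 7.
Codeword c = [10, 5, 9, 7] ∈ F_11^4.


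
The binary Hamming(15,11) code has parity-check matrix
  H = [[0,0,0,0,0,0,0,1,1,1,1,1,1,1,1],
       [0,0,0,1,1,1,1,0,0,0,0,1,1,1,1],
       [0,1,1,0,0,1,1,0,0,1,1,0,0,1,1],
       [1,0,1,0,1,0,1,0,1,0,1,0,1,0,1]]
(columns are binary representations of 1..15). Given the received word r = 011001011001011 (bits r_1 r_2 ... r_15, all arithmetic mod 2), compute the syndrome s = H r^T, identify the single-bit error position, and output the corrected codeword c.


s = (1, 0, 1, 1)^T, error position = 11, corrected codeword c = 011001011011011

Compute s = H r^T mod 2 one row at a time:
  s_1 = 1 + 1 + 0 + 0 + 1 + 0 + 1 + 1 = 5 ≡ 1 (mod 2).
  s_2 = 0 + 0 + 1 + 0 + 1 + 0 + 1 + 1 = 4 ≡ 0 (mod 2).
  s_3 = 1 + 1 + 1 + 0 + 0 + 0 + 1 + 1 = 5 ≡ 1 (mod 2).
  s_4 = 0 + 1 + 0 + 0 + 1 + 0 + 0 + 1 = 3 ≡ 1 (mod 2).
s = (1, 0, 1, 1)^T — this equals column 11 of H (binary 1011), so error is at position 11.
Correct: flip bit 11 of r = 011001011001011 to get c = 011001011011011.


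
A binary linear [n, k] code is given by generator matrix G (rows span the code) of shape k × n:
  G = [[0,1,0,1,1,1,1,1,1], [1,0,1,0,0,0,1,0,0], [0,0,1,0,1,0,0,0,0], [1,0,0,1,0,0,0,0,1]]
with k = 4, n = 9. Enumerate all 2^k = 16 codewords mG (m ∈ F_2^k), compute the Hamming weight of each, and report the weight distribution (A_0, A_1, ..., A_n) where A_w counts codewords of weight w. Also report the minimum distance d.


Weight distribution: A_0 = 1, A_2 = 1, A_3 = 4, A_4 = 2, A_5 = 2, A_6 = 3, A_7 = 2, A_8 = 1. Minimum distance d = 2.

Enumerate all 2^4 = 16 messages m ∈ F_2^4.
For each, compute codeword c = mG in F_2^9, then tally its weight.
  m = 0000 → c = 000000000, weight = 0.
  m = 1000 → c = 010111111, weight = 7.
  m = 0100 → c = 101000100, weight = 3.
  m = 1100 → c = 111111011, weight = 8.
  m = 0010 → c = 001010000, weight = 2.
  m = 1010 → c = 011101111, weight = 7.
  m = 0110 → c = 100010100, weight = 3.
  m = 1110 → c = 110101011, weight = 6.
  m = 0001 → c = 100100001, weight = 3.
  m = 1001 → c = 110011110, weight = 6.
  m = 0101 → c = 001100101, weight = 4.
  m = 1101 → c = 011011010, weight = 5.
  m = 0011 → c = 101110001, weight = 5.
  m = 1011 → c = 111001110, weight = 6.
  m = 0111 → c = 000110101, weight = 4.
  m = 1111 → c = 010001010, weight = 3.
Tally weights:
  weight 0: 1 codewords.
  weight 2: 1 codewords.
  weight 3: 4 codewords.
  weight 4: 2 codewords.
  weight 5: 2 codewords.
  weight 6: 3 codewords.
  weight 7: 2 codewords.
  weight 8: 1 codewords.
Minimum distance d = smallest w > 0 with A_w > 0 = 2.
Sanity: Σ A_w = 16 = 2^4 = 16 ✓.


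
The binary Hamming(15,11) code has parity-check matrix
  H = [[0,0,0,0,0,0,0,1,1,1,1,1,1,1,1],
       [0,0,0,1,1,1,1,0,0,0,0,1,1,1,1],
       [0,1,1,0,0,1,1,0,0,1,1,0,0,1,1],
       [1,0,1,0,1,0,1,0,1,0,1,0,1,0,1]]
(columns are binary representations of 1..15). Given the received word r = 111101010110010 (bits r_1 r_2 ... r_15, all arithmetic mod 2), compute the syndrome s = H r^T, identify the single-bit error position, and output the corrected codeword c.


s = (0, 1, 0, 1)^T, error position = 5, corrected codeword c = 111111010110010

Compute s = H r^T mod 2 one row at a time:
  s_1 = 1 + 0 + 1 + 1 + 0 + 0 + 1 + 0 = 4 ≡ 0 (mod 2).
  s_2 = 1 + 0 + 1 + 0 + 0 + 0 + 1 + 0 = 3 ≡ 1 (mod 2).
  s_3 = 1 + 1 + 1 + 0 + 1 + 1 + 1 + 0 = 6 ≡ 0 (mod 2).
  s_4 = 1 + 1 + 0 + 0 + 0 + 1 + 0 + 0 = 3 ≡ 1 (mod 2).
s = (0, 1, 0, 1)^T — this equals column 5 of H (binary 0101), so error is at position 5.
Correct: flip bit 5 of r = 111101010110010 to get c = 111111010110010.


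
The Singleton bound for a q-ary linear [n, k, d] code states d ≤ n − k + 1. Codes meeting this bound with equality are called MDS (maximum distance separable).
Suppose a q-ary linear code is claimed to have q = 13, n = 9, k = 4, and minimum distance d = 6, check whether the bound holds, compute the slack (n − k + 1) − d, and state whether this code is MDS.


Singleton RHS = n − k + 1 = 6, slack = 0, bound satisfied, MDS.

Singleton bound: d ≤ n − k + 1.
Here n = 9, k = 4, so n − k + 1 = 6.
Given d = 6, check d ≤ 6: YES.
Slack = (n − k + 1) − d = 0.
The code is MDS (slack = 0).
Description: the claimed parameters are [9, 4, 6]_13; such a code would be MDS (meets Singleton bound).


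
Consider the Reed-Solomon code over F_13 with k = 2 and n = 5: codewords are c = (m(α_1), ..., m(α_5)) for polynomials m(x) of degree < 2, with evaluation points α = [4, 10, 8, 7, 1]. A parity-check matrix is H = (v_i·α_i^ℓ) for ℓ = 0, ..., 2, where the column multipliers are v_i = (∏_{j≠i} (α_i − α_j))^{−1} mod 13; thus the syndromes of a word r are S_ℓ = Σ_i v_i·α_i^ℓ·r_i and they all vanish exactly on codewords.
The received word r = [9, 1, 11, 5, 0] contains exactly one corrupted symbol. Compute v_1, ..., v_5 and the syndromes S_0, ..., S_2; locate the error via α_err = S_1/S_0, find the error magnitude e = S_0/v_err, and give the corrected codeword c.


S = (9, 7, 4), error at position 3, error magnitude e = 3, c = [9, 1, 8, 5, 0].

Step 1: column multipliers v_i = (∏_{j≠i}(α_i − α_j))^{−1} mod 13.
  i = 1 (α = 4): (4−10)(4−8)(4−7)(4−1) = (−6)·(−4)·(−3)·3 = −216 ≡ 5, so v_1 = 5^{−1} = 8 (mod 13).
  i = 2 (α = 10): (10−4)(10−8)(10−7)(10−1) = 6·2·3·9 = 324 ≡ 12, so v_2 = 12^{−1} = 12 (mod 13).
  i = 3 (α = 8): (8−4)(8−10)(8−7)(8−1) = 4·(−2)·1·7 = −56 ≡ 9, so v_3 = 9^{−1} = 3 (mod 13).
  i = 4 (α = 7): (7−4)(7−10)(7−8)(7−1) = 3·(−3)·(−1)·6 = 54 ≡ 2, so v_4 = 2^{−1} = 7 (mod 13).
  i = 5 (α = 1): (1−4)(1−10)(1−8)(1−7) = (−3)·(−9)·(−7)·(−6) = 1134 ≡ 3, so v_5 = 3^{−1} = 9 (mod 13).
  v = [8, 12, 3, 7, 9].
Step 2: syndromes of r = [9, 1, 11, 5, 0] (all sums mod 13).
  S_0 = Σ v_i r_i = 8·9 + 12·1 + 3·11 + 7·5 + 9·0 = 152 ≡ 9.
  S_1 = Σ v_i α_i r_i = 8·4·9 + 12·10·1 + 3·8·11 + 7·7·5 + 9·1·0 = 917 ≡ 7.
  α_i^2 mod 13 = [3, 9, 12, 10, 1].
  S_2 = Σ v_i α_i^2 r_i = 8·3·9 + 12·9·1 + 3·12·11 + 7·10·5 + 9·1·0 = 1070 ≡ 4.
  S = (9, 7, 4) ≠ 0, so r is not a codeword (an error is present).
Step 3: locate the error. For a single error e at position i, S_ℓ = v_i·e·α_i^ℓ, so α_err = S_1/S_0.
  S_0^{−1} = 9^{−1} = 3 (mod 13), so α_err = 7·3 = 21 ≡ 8 = α_3. Error position i = 3.
  Consistency check: S_2/S_1 = 4·2 = 8 ≡ 8 = α_err ✓ (single-error assumption holds).
Step 4: error magnitude e = S_0/v_3 = S_0·∏_{j≠3}(α_3 − α_j) = 9·9 = 81 ≡ 3 (mod 13).
Step 5: correct position 3: c_3 = r_3 − e = 11 − 3 ≡ 8 (mod 13). Hence c = [9, 1, 8, 5, 0].
  Check: interpolating c through the α_i gives m(x) = 10 + 3·x (degree < 2) with m(α_i) = c_i for every i, so c is indeed a codeword.


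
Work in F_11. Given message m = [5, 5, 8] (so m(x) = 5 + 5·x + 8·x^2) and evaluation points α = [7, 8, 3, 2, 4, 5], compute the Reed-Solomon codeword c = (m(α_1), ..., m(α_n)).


c = [3, 7, 4, 3, 10, 10]

Message polynomial: m(x) = 5 + 5·x + 8·x^2 (mod 11).
For each evaluation point α_i, compute m(α_i) mod 11:
  α_1 = 7: Horner steps 8 → 6 → 3, so m(7) = 3.
  α_2 = 8: Horner steps 8 → 3 → 7, so m(8) = 7.
  α_3 = 3: Horner steps 8 → 7 → 4, so m(3) = 4.
  α_4 = 2: Horner steps 8 → 10 → 3, so m(2) = 3.
  α_5 = 4: Horner steps 8 → 4 → 10, so m(4) = 10.
  α_6 = 5: Horner steps 8 → 1 → 10, so m(5) = 10.
Codeword c = [3, 7, 4, 3, 10, 10] ∈ F_11^6.


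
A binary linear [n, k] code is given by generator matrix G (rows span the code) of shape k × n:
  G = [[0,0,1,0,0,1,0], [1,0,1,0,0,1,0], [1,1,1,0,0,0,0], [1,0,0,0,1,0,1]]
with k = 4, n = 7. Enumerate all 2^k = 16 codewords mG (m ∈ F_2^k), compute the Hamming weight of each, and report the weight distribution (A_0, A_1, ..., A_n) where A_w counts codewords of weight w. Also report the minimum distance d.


Weight distribution: A_0 = 1, A_1 = 1, A_2 = 4, A_3 = 4, A_4 = 3, A_5 = 3. Minimum distance d = 1.

Enumerate all 2^4 = 16 messages m ∈ F_2^4.
For each, compute codeword c = mG in F_2^7, then tally its weight.
  m = 0000 → c = 0000000, weight = 0.
  m = 1000 → c = 0010010, weight = 2.
  m = 0100 → c = 1010010, weight = 3.
  m = 1100 → c = 1000000, weight = 1.
  m = 0010 → c = 1110000, weight = 3.
  m = 1010 → c = 1100010, weight = 3.
  m = 0110 → c = 0100010, weight = 2.
  m = 1110 → c = 0110000, weight = 2.
  m = 0001 → c = 1000101, weight = 3.
  m = 1001 → c = 1010111, weight = 5.
  m = 0101 → c = 0010111, weight = 4.
  m = 1101 → c = 0000101, weight = 2.
  m = 0011 → c = 0110101, weight = 4.
  m = 1011 → c = 0100111, weight = 4.
  m = 0111 → c = 1100111, weight = 5.
  m = 1111 → c = 1110101, weight = 5.
Tally weights:
  weight 0: 1 codewords.
  weight 1: 1 codewords.
  weight 2: 4 codewords.
  weight 3: 4 codewords.
  weight 4: 3 codewords.
  weight 5: 3 codewords.
Minimum distance d = smallest w > 0 with A_w > 0 = 1.
Sanity: Σ A_w = 16 = 2^4 = 16 ✓.


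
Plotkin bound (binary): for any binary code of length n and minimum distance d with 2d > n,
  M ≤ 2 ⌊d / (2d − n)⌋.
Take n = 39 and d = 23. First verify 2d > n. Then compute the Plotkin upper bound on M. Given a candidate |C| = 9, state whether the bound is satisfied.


Plotkin bound M ≤ 6; given |C| = 9 > bound (violated).

Check applicability: 2d = 46, n = 39.
2d − n = 7 > 0, so Plotkin applies.
Compute d/(2d−n) = 23/7 ≈ 3.2857.
⌊d/(2d−n)⌋ = 3.
Plotkin bound: M ≤ 2·3 = 6.
Given |C| = 9, check: VIOLATED.
This |C| is above the Plotkin bound, so no binary code with n = 39, d = 23 and 9 codewords exists.


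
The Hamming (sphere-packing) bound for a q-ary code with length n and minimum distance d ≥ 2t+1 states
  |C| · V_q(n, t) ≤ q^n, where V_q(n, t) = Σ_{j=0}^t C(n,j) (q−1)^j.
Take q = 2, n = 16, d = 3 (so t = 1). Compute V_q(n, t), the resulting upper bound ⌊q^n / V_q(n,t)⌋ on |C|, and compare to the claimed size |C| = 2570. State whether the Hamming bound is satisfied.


V_q(n, t) = 17, q^n = 65536, Hamming bound = 3855, |C| = 2570 ≤ bound (satisfied).

Step 1: Compute V_q(n, t) = Σ_{j=0}^1 C(n, j) (q−1)^j.
  j = 0: C(16,0)·(1)^0 = 1·1 = 1.
  j = 1: C(16,1)·(1)^1 = 16·1 = 16.
  V_q(n, t) = 1 + 16 = 17.
Step 2: q^n = 2^16 = 65536.
Step 3: Hamming bound ⌊q^n / V_q(n,t)⌋ = ⌊65536/17⌋ = 3855.
Step 4: Compare |C| = 2570 to 3855: satisfied.
The claimed |C| lies below the Hamming bound.
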